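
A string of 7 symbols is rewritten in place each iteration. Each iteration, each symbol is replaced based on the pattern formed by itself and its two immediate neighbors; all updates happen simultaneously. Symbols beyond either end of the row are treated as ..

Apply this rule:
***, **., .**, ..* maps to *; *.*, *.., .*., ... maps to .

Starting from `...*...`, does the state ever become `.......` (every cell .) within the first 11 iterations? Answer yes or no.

yes

..*....
.*.....
*......
.......
all cells are . at iteration 4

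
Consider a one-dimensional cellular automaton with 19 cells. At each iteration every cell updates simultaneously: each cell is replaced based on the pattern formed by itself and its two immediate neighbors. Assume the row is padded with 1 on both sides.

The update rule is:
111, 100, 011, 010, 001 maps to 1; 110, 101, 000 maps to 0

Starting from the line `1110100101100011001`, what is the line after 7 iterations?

1101110111011111111

1100111101010110111
1011111001010100111
0011110111010111111
1111100110010111111
1111011101110111111
1110011001100111111
1101110111011111111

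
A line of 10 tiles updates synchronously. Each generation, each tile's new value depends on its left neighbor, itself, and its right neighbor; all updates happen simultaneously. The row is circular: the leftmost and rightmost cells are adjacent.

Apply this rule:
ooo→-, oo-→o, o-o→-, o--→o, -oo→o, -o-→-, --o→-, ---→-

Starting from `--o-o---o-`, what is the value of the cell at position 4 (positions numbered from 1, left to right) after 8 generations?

generation 1: -----o---o
generation 2: o-----o---
generation 3: -o-----o--
generation 4: --o-----o-
generation 5: ---o-----o
generation 6: o---o-----
generation 7: -o---o----
generation 8: --o---o---
position 4 holds -

-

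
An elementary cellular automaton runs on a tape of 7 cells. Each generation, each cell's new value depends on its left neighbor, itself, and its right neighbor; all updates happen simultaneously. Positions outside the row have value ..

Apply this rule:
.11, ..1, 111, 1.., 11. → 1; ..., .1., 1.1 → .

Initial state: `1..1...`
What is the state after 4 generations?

.11.1..
111..1.
11111.1
11111..

11111..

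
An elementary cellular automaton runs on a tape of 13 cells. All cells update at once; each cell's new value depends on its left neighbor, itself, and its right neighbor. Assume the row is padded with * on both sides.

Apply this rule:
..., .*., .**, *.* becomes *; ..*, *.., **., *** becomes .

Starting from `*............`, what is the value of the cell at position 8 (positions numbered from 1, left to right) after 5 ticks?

*

tick 1: ..**********.
tick 2: ..*.........*
tick 3: ..*.*******.*
tick 4: ..***......**
tick 5: ..*...****.*.
position 8 holds *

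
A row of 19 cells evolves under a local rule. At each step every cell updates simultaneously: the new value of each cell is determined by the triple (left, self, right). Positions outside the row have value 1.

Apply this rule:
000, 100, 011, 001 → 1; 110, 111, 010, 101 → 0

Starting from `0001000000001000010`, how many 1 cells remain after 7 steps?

1110111111110111100
0000100000000100011
1111011111111011110
0000010000000010000
1111101111111101111
0000001000000001000
1111110111111110111
count of 1: 17

17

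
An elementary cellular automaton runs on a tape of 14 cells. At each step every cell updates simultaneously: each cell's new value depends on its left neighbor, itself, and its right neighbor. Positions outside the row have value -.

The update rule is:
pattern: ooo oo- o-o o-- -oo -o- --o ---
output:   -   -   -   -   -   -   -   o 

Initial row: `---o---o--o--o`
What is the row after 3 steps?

step 1: oo---o--------
step 2: ---o---ooooooo
step 3: oo---o--------

oo---o--------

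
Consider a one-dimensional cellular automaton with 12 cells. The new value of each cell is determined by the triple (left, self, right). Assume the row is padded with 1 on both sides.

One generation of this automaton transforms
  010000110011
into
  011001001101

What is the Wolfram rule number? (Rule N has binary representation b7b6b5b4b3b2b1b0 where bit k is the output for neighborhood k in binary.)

position 11: 111 → 1  (bit 7 = 1)
position 7: 110 → 0  (bit 6 = 0)
position 0: 101 → 0  (bit 5 = 0)
position 2: 100 → 1  (bit 4 = 1)
position 6: 011 → 0  (bit 3 = 0)
position 1: 010 → 1  (bit 2 = 1)
position 5: 001 → 1  (bit 1 = 1)
position 3: 000 → 0  (bit 0 = 0)
bits b7..b0 = 10010110 = 150

150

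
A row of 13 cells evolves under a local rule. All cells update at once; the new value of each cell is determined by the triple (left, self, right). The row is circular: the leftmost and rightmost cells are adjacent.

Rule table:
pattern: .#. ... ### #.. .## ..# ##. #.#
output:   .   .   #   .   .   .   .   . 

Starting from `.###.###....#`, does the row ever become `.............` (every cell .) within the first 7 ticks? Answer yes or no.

yes

tick 1: ..#...#......
tick 2: .............
all cells are . at tick 2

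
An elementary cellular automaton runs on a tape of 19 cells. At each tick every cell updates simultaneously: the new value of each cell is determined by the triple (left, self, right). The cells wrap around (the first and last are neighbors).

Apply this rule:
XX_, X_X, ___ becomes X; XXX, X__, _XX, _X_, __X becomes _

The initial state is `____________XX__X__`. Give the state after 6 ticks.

tick 1: XXXXXXXXXXX__X____X
tick 2: __________X____XX__
tick 3: XXXXXXXXX___XX__X_X
tick 4: ________X_X__X___X_
tick 5: XXXXXXX__X_____X___
tick 6: ______X____XXX___X_

______X____XXX___X_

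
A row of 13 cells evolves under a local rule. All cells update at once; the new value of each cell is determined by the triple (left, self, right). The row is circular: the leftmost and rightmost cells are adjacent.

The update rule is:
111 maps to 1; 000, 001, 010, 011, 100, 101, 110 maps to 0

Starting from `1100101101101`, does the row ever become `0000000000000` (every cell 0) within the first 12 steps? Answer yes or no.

step 1: 1000000000000
step 2: 0000000000000
all cells are 0 at step 2

yes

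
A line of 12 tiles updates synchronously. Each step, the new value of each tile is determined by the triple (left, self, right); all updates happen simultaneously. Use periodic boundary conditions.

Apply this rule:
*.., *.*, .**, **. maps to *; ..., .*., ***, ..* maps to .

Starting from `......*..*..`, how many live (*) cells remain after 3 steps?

.......*..*.
........*..*
*........*..
count of *: 2

2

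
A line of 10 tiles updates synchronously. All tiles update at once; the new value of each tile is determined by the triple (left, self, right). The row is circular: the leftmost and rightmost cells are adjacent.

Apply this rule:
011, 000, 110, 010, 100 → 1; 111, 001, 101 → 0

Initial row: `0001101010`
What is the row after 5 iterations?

1101101011
0101101010
0101101011
0101101011  (fixed point — unchanged through iteration 5)

0101101011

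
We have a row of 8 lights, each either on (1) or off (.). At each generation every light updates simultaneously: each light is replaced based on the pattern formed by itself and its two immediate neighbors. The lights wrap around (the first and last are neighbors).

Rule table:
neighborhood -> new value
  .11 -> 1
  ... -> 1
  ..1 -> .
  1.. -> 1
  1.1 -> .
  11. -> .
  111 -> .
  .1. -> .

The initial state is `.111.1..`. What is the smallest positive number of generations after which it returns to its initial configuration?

.1....11
..111.1.
1.1....1
...111.1
11.1....
1...111.
.11.1...
.1...111
..11.1..
1.1...11
...11.1.
11.1...1
....11.1
111.1...
1....11.
.111.1..

16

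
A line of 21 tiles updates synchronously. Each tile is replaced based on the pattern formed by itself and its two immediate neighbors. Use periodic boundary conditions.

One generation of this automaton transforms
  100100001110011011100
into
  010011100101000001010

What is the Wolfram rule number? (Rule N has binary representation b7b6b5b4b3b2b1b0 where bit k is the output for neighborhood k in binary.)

145

position 9: 111 → 1  (bit 7 = 1)
position 10: 110 → 0  (bit 6 = 0)
position 15: 101 → 0  (bit 5 = 0)
position 1: 100 → 1  (bit 4 = 1)
position 8: 011 → 0  (bit 3 = 0)
position 0: 010 → 0  (bit 2 = 0)
position 2: 001 → 0  (bit 1 = 0)
position 5: 000 → 1  (bit 0 = 1)
bits b7..b0 = 10010001 = 145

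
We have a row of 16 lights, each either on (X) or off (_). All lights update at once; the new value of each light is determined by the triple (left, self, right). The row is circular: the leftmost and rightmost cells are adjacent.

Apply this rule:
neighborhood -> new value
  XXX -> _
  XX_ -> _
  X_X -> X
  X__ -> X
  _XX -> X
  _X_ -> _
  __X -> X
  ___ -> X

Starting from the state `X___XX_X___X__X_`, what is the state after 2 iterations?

iteration 1: _XXXX_X_XXX_XX_X
iteration 2: XX___X_XX__XX_X_

XX___X_XX__XX_X_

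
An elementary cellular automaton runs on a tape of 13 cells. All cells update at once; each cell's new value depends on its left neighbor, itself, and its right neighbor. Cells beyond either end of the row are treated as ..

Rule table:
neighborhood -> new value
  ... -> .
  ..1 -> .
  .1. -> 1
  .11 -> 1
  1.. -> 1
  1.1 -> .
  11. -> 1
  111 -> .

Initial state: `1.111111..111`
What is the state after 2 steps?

1.1....11.1.1
1.11...11.1.1

1.11...11.1.1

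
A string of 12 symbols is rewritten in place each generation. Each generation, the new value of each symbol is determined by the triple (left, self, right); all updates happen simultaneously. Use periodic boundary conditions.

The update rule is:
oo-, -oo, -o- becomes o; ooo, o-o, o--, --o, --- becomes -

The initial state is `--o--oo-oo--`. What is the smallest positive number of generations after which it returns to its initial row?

1

--o--oo-oo--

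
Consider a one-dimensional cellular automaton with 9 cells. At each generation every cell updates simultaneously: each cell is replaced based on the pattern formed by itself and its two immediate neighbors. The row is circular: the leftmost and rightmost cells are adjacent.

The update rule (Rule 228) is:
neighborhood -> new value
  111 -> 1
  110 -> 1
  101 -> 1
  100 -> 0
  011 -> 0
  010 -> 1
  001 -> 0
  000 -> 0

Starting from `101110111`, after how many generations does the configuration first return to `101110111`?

9

110111011
111011101
111101110
011110111
101111011
110111101
111011110
011101111
101110111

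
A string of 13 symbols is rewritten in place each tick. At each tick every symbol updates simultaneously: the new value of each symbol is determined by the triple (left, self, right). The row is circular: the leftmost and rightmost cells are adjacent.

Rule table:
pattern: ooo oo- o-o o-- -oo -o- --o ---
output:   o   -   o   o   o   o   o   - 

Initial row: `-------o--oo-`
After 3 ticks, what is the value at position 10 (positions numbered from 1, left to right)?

-

------ooooo-o
o----ooooo-oo
-o--ooooo-ooo
position 10 holds -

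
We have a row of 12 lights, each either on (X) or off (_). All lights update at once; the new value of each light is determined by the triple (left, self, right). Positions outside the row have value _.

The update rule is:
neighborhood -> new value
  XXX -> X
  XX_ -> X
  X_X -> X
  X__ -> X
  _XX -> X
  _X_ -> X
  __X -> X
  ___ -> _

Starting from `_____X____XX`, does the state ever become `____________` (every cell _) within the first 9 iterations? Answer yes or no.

iteration 1: ____XXX__XXX
iteration 2: ___XXXXXXXXX
iteration 3: __XXXXXXXXXX
iteration 4: _XXXXXXXXXXX
iteration 5: XXXXXXXXXXXX
iteration 6: XXXXXXXXXXXX  (fixed point — unchanged through iteration 9)
iteration 9 is XXXXXXXXXXXX, still not uniform _

no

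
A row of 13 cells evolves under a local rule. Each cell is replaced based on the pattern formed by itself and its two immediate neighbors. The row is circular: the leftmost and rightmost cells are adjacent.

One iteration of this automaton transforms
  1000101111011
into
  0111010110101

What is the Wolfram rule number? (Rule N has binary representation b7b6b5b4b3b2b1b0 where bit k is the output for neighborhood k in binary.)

179

position 7: 111 → 1  (bit 7 = 1)
position 0: 110 → 0  (bit 6 = 0)
position 5: 101 → 1  (bit 5 = 1)
position 1: 100 → 1  (bit 4 = 1)
position 6: 011 → 0  (bit 3 = 0)
position 4: 010 → 0  (bit 2 = 0)
position 3: 001 → 1  (bit 1 = 1)
position 2: 000 → 1  (bit 0 = 1)
bits b7..b0 = 10110011 = 179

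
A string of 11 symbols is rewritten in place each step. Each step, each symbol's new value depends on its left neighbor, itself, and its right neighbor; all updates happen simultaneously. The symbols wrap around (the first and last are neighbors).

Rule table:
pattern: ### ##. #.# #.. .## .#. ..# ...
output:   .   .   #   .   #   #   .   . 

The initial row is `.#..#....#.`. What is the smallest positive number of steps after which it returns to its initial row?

step 1: .#..#....#.

1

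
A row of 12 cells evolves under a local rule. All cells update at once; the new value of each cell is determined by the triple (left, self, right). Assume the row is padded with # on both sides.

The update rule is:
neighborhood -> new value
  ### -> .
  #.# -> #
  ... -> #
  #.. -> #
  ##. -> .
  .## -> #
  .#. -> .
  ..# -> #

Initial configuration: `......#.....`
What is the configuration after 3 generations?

#######.####

generation 1: ######.#####
generation 2: ......##....
generation 3: #######.####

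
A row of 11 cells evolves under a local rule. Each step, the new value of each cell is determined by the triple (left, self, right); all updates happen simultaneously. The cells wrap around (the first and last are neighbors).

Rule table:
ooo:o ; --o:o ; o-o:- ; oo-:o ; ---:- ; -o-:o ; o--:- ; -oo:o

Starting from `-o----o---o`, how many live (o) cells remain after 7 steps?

8

step 1: -o---oo--oo
step 2: -o--ooo-ooo
step 3: -o-oooo-ooo
step 4: -o-oooo-ooo  (fixed point — unchanged through step 7)
count of o: 8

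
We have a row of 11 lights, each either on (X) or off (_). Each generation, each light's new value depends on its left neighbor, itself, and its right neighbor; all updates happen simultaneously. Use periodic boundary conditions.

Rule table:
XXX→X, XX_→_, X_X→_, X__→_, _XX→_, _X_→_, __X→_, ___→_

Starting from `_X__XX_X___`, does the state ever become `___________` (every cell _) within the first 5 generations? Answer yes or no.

yes

___________
all cells are _ at generation 1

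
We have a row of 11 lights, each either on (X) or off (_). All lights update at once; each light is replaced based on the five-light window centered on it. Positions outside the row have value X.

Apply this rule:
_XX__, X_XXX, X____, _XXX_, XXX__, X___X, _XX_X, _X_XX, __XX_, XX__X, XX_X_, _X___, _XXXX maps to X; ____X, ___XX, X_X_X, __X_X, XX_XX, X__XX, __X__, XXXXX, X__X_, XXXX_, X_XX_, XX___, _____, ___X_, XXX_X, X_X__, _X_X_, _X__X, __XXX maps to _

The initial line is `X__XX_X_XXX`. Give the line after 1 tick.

XX_XXX_XXX_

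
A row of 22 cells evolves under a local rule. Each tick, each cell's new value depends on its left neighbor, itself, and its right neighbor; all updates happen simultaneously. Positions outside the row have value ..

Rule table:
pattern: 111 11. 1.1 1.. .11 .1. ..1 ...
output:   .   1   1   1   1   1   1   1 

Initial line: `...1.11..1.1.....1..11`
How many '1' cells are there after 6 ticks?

tick 1: 1111111111111111111111
tick 2: 1....................1
tick 3: 1111111111111111111111  (repeats tick 1; period 2)
tick 6: 1....................1
count of 1: 2

2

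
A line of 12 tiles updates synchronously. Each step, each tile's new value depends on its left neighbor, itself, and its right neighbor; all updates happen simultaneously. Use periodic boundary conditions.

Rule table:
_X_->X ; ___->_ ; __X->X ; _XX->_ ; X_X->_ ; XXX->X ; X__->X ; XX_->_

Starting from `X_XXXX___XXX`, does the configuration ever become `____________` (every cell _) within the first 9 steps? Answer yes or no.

___XX_X_X_XX
X_X___X_X___
X_XX_XX_XX_X
____________
all cells are _ at step 4

yes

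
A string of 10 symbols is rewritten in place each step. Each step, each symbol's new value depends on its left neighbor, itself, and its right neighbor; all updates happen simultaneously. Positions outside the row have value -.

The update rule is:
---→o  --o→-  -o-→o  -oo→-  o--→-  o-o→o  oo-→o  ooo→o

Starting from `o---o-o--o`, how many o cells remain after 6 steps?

5

o-o-ooo--o
oooo-oo--o
-oooo-o--o
--ooooo--o
o--oooo--o
o---ooo--o
count of o: 5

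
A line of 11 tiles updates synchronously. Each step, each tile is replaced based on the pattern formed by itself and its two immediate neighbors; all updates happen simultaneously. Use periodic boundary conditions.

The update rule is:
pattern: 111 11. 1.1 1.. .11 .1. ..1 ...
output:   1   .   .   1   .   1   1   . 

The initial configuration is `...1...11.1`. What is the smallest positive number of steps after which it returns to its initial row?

1.111.1...1
...1..11.1.
..1111...11
11.11.1.1..
......1.111
1....11..1.
11..1..111.
..11111.1..
.1.111..11.
11..1.11..1
1.111...11.
1..1.1.1...
1111.1.11.1
111..1.....
.1.1111...1
.1..11.1.11
.111...1...
1.1.1.111..
1.1.1..1.11
..1.1111..1
111..11.111
11.11....11
1....1..1.1
.1..11111..
1111.111.1.
.11...1..1.
1..1.111111
.111..11111
..1.11.111.
.11.....1.1
...1...11.1

31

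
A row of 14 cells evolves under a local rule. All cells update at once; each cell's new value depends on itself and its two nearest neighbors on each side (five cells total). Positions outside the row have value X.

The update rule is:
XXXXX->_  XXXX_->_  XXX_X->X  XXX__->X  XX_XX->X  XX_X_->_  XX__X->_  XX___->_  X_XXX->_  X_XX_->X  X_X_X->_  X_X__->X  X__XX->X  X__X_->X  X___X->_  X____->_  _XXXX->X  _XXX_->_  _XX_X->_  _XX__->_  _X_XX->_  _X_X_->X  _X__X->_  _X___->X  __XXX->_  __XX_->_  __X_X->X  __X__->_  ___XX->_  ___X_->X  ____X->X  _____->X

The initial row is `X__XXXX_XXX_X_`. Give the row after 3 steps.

X_X_X_XX__X___
X__X__X__X_X__
X_X__X__XXXX_X

X_X__X__XXXX_X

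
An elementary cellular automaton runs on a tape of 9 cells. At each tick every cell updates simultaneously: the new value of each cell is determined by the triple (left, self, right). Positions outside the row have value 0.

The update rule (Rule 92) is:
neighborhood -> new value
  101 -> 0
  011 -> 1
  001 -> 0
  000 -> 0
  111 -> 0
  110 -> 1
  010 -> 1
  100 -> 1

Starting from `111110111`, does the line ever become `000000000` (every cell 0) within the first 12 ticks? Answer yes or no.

tick 1: 100010101
tick 2: 110010101
tick 3: 111010101
tick 4: 101010101
tick 5: 101010101  (fixed point — unchanged through tick 12)
tick 12 is 101010101, still not uniform 0

no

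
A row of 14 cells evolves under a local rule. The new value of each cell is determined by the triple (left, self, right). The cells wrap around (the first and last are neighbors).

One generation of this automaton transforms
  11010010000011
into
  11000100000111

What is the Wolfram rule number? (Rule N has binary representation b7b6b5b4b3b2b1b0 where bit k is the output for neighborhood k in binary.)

202

position 0: 111 → 1  (bit 7 = 1)
position 1: 110 → 1  (bit 6 = 1)
position 2: 101 → 0  (bit 5 = 0)
position 4: 100 → 0  (bit 4 = 0)
position 12: 011 → 1  (bit 3 = 1)
position 3: 010 → 0  (bit 2 = 0)
position 5: 001 → 1  (bit 1 = 1)
position 8: 000 → 0  (bit 0 = 0)
bits b7..b0 = 11001010 = 202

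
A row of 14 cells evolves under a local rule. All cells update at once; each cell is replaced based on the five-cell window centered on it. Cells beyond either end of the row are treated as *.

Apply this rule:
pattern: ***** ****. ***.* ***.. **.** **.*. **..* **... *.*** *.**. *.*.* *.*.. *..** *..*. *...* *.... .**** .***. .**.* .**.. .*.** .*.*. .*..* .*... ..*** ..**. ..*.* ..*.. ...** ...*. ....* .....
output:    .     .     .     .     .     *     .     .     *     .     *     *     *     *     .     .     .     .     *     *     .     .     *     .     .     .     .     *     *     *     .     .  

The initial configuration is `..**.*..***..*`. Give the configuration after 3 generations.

..**......****

.*.*****....*.
**.*.......*..
..**......****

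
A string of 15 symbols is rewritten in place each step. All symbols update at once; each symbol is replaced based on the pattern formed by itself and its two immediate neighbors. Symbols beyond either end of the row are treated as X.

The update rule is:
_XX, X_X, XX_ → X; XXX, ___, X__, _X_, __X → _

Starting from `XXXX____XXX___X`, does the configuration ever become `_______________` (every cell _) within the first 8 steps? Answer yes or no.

step 1: ___X____X_X___X
step 2: _________X____X
step 3: ______________X
step 4: ______________X  (fixed point — unchanged through step 8)
step 8 is ______________X, still not uniform _

no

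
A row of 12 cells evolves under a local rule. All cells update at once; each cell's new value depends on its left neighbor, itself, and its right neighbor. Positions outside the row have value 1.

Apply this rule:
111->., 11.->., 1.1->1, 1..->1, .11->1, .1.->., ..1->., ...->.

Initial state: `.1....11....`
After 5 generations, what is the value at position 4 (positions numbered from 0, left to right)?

1

generation 1: 1.1...1.1...
generation 2: .1.1...1.1..
generation 3: 1.1.1...1.1.
generation 4: .1.1.1...1.1
generation 5: 1.1.1.1...11
position 4 holds 1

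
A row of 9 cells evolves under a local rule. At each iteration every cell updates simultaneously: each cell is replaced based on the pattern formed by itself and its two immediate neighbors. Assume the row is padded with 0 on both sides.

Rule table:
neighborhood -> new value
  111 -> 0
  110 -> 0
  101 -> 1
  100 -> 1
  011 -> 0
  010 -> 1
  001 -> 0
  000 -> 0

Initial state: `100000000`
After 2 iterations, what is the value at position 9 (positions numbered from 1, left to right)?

0

iteration 1: 110000000
iteration 2: 001000000
position 9 holds 0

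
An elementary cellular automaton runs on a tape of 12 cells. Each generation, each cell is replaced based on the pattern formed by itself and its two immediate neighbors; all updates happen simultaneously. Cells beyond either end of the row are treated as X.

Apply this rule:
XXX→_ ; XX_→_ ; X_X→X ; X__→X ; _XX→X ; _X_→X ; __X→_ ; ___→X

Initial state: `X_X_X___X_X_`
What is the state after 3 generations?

_XXXXXX_XXXX
XX_____XX___
__XXXX_X_XX_

__XXXX_X_XX_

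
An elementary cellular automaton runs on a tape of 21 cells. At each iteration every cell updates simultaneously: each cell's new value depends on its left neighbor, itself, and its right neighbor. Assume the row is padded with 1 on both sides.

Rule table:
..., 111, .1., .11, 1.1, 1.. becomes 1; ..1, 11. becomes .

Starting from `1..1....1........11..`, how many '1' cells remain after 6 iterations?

19

iteration 1: .1.1111.11111111.1.1.
iteration 2: 111111.11111111.11111
iteration 3: 11111.11111111.111111
iteration 4: 1111.11111111.1111111
iteration 5: 111.11111111.11111111
iteration 6: 11.11111111.111111111
count of 1: 19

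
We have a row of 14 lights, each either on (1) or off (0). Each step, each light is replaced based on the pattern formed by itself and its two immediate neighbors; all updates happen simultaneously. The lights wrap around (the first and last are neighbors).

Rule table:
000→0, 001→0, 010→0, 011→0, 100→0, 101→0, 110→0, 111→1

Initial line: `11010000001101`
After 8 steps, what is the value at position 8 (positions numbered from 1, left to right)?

10000000000000
00000000000000
00000000000000  (fixed point — unchanged through step 8)
position 8 holds 0

0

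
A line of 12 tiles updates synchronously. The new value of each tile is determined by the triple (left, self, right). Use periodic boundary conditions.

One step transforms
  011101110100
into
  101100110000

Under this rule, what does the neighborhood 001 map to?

At position 0 the neighborhood is 001; the next row has 1 there.

1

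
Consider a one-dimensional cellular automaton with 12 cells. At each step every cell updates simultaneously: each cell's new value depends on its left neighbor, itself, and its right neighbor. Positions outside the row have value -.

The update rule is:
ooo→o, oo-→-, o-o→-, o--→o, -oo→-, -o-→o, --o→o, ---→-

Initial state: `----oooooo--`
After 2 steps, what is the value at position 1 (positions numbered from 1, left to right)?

---o-oooo-o-
--oo--oo--oo
position 1 holds -

-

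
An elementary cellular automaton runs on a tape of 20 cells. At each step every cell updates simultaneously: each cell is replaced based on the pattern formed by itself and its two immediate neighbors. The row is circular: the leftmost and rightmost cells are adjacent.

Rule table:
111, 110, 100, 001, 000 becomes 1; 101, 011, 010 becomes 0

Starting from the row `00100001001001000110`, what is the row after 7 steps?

11101111011110110110

11011110110110111011
11001110010010011001
11110111101101101110
01110011100100100110
10111101111011011011
10011100111001001001
11101111011110110110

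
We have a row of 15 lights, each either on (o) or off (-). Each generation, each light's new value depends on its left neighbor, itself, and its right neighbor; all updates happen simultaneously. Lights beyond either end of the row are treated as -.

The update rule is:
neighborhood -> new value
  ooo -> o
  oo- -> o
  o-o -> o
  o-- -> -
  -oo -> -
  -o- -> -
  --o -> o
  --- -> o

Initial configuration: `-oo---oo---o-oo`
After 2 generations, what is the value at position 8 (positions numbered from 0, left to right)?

o

o-o-oo-o-oo-o-o
-o-o-oo-o-oo-o-
position 8 holds o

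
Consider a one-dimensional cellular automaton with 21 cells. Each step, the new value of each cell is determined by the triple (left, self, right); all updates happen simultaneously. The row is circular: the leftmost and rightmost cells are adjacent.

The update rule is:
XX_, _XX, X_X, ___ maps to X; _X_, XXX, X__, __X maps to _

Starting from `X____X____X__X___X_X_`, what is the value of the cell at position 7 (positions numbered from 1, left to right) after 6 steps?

step 1: __XX___XX______X__X_X
step 2: __XX_X_XX_XXXX_____X_
step 3: X_XXX_XXXXX__X_XXX___
step 4: _XX_XXX___X___XX_X_X_
step 5: _XXXX_X_X___X_XXX_X__
step 6: _X__XX_X__X__XX_XX__X
position 7 holds _

_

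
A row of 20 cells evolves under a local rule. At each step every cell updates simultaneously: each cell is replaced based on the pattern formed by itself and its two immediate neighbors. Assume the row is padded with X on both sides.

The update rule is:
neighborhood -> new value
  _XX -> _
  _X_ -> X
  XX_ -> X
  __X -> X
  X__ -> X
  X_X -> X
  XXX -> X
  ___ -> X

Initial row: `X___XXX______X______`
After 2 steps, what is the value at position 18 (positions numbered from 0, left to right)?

X

XXXX_XXXXXXXXXXXXXXX
XXXXX_XXXXXXXXXXXXXX
position 18 holds X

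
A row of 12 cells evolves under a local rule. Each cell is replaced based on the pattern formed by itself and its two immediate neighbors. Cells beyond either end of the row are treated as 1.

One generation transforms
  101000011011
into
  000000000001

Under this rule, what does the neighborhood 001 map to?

0

At position 6 the neighborhood is 001; the next row has 0 there.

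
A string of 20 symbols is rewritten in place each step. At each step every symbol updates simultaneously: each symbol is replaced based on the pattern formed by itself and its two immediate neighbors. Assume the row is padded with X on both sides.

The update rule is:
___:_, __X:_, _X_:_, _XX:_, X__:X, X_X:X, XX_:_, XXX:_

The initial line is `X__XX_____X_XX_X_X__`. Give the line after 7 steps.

step 1: _X___X_____X__X_X_X_
step 2: X_X___X_____X__X_X_X
step 3: _X_X___X_____X__X_X_
step 4: X_X_X___X_____X__X_X
step 5: _X_X_X___X_____X__X_
step 6: X_X_X_X___X_____X__X
step 7: _X_X_X_X___X_____X__

_X_X_X_X___X_____X__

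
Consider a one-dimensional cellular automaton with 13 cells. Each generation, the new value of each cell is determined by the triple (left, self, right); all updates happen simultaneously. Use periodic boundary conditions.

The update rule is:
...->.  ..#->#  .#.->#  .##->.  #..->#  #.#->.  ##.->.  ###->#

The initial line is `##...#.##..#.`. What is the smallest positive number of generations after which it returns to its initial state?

..#.##...###.
.##...#.#.#.#
...#.##.#.#.#
#.##....#.#.#
....#..##.#..
...####...##.
..#.##.#.#..#
###....#.####
##.#..##..###
#..###..##.##
.##.#.##....#
....#...#..##
#..###.####..
###.#...##.##
##..##.#....#
#.##...##..#.
#...#.#..###.
##.##.###.#..
.......#..###
#.....####.#.
##...#.##..#.

21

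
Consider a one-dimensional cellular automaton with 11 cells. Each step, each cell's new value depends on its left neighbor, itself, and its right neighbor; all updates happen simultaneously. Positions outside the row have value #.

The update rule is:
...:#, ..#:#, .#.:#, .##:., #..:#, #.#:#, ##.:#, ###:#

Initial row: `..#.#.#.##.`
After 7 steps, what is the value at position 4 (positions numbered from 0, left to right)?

########.##
#########.#
##########.
###########
###########  (fixed point — unchanged through step 7)
position 4 holds #

#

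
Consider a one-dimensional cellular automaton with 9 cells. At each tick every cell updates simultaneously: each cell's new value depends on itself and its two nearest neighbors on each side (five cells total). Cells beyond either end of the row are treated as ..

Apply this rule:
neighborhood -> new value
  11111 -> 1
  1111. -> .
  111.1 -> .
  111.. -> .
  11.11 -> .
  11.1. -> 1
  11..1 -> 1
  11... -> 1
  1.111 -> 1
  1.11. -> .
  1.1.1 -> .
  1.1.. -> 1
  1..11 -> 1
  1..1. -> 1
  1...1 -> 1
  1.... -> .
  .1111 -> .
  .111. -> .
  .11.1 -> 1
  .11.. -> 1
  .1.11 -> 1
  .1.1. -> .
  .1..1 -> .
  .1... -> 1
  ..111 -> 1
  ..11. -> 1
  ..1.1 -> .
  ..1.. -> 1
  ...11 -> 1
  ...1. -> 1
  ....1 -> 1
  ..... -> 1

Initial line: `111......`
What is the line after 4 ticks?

tick 1: 1..1.1111
tick 2: 1.1.11...
tick 3: ...1.11.1
tick 4: 111.1.111

111.1.111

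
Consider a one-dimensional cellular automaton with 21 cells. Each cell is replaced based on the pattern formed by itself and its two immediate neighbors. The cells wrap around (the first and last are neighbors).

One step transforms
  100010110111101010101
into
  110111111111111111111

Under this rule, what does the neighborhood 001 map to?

1

At position 3 the neighborhood is 001; the next row has 1 there.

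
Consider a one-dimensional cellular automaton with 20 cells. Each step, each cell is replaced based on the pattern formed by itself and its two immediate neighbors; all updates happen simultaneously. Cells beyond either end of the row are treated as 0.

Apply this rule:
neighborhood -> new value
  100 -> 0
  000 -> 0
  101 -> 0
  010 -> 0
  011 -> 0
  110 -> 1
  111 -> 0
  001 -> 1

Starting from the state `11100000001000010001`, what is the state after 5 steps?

00000100001000100000

step 1: 00100000010000100010
step 2: 01000000100001000100
step 3: 10000001000010001000
step 4: 00000010000100010000
step 5: 00000100001000100000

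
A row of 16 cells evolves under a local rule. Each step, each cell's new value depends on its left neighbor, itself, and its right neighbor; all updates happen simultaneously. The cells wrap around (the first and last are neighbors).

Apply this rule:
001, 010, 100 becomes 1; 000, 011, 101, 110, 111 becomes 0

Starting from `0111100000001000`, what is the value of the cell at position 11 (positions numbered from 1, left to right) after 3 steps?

1

1000010000011100
1100111000100011
0011000101110100
position 11 holds 1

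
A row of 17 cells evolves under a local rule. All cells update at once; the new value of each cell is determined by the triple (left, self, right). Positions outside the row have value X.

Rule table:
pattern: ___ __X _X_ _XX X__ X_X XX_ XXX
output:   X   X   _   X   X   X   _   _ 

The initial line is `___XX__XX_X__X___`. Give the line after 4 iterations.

iteration 1: XXXX_XXX_X_XX_XXX
iteration 2: ____XX__X_XX_XX__
iteration 3: XXXXX_XX_XX_XX_XX
iteration 4: _____XX_XX_XX_XX_

_____XX_XX_XX_XX_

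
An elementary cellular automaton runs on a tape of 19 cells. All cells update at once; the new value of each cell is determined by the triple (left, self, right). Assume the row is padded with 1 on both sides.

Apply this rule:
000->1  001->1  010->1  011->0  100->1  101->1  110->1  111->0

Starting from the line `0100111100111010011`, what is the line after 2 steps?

0001111001110000111

step 1: 1111000111001111100
step 2: 0001111001110000111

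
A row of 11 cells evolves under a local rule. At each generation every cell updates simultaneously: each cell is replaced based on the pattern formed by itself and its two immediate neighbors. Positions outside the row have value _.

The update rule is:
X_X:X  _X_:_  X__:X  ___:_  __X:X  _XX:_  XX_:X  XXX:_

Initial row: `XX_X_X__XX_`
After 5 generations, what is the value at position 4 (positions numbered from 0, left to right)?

_

_XX_X_XX_XX
X_XX_X_XX_X
_X_XX_X_XX_
X_X_XX_X_XX
_X_X_XX_X_X
position 4 holds _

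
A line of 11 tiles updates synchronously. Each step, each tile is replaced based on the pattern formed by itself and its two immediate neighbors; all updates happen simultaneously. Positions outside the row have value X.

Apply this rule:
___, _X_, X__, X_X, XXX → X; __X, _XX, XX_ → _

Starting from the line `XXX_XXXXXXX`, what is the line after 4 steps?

step 1: XX_X_XXXXXX
step 2: X_XXX_XXXXX
step 3: _X_X_X_XXXX
step 4: XXXXXXX_XXX

XXXXXXX_XXX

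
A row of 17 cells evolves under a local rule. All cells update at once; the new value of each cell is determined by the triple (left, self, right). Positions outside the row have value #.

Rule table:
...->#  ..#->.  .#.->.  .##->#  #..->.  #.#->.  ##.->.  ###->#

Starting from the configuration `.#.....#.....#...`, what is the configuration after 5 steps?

...###...###...#.
.#.##..#.##..#...
...#.....#.....#.
.#...###...###...
...#.##..#.##..#.

...#.##..#.##..#.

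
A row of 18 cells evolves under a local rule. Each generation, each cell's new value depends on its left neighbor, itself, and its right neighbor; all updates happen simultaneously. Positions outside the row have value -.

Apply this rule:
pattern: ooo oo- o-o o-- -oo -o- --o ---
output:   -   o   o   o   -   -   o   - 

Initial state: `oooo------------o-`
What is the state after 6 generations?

o-o-o-o-ooo-o-o-o-

---oo----------o-o
--o-oo--------o-o-
-o-o-oo------o-o-o
o-o-o-oo----o-o-o-
-o-o-o-oo--o-o-o-o
o-o-o-o-ooo-o-o-o-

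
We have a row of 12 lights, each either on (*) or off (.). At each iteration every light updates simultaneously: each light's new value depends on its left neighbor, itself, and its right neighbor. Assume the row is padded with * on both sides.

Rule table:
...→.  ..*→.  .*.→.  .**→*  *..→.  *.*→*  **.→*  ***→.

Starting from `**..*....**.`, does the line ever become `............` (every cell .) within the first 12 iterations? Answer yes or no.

no

.*.......***
*........*..
*...........
*...........  (fixed point — unchanged through iteration 12)
iteration 12 is *..........., still not uniform .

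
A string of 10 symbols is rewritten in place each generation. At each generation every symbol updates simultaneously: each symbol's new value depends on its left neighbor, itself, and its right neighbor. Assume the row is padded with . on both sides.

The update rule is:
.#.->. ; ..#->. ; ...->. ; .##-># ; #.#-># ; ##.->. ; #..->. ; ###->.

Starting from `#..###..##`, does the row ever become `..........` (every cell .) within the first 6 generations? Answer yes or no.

...#....#.
..........
all cells are . at generation 2

yes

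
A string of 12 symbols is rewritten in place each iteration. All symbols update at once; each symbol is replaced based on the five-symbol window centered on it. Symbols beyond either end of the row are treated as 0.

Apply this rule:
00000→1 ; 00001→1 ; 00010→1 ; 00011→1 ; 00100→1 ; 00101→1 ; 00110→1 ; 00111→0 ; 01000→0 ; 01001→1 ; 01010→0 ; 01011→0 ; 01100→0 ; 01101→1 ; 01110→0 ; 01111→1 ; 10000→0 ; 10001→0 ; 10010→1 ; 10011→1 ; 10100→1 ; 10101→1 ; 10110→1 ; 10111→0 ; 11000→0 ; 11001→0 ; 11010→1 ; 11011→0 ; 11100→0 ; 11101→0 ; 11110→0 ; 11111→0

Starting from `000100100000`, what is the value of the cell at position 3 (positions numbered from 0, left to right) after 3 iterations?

111111100111
010000001000
110011111001
position 3 holds 0

0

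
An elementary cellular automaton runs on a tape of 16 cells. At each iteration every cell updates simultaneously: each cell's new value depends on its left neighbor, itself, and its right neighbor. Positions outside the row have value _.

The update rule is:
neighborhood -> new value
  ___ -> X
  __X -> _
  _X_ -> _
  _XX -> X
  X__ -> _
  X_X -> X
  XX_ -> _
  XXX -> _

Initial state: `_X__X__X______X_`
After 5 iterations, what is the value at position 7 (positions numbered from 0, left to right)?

_

_________XXXX___
XXXXXXXX_X____XX
X_______X__XX_X_
__XXXXX____X_X__
X_X_____XX__X__X
position 7 holds _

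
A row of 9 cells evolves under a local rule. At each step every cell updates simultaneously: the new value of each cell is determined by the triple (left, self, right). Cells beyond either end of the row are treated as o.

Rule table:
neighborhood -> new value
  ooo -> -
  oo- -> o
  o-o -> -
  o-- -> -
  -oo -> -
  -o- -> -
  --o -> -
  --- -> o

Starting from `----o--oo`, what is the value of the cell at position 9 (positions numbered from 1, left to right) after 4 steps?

-

-oo------
--o-oooo-
-------o-
-ooooo---
position 9 holds -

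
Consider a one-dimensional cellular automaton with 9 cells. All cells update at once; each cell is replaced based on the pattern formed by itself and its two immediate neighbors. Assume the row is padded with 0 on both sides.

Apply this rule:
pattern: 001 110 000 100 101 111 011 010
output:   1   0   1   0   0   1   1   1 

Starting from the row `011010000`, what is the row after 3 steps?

101100100

110010111
100110110
101100100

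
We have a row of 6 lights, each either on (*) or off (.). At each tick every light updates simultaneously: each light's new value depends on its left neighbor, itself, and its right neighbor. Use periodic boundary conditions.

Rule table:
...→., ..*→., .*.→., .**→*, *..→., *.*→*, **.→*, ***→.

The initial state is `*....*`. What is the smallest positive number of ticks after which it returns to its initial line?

1

*....*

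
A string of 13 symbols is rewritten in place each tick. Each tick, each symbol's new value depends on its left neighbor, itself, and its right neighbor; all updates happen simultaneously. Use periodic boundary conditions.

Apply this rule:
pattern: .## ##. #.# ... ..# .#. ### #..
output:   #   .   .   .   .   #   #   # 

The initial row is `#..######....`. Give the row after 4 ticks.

#..##..#.#.#.

##.#####.#...
#..####..##..
##.###.#.#.#.
#..##..#.#.#.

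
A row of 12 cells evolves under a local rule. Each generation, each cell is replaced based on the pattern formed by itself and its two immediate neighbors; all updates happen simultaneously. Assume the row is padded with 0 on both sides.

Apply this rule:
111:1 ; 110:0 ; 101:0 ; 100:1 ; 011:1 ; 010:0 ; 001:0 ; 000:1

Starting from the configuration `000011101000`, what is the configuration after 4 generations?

000110010000

generation 1: 111011000111
generation 2: 110010110110
generation 3: 101000100101
generation 4: 000110010000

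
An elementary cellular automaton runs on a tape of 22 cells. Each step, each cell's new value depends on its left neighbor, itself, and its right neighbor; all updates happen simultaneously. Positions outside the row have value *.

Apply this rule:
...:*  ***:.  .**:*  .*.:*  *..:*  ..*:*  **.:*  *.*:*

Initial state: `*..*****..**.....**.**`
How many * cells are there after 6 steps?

****...**************.
...*****............**
****...**************.  (repeats step 1; period 2)
step 6: ...*****............**
count of *: 7

7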